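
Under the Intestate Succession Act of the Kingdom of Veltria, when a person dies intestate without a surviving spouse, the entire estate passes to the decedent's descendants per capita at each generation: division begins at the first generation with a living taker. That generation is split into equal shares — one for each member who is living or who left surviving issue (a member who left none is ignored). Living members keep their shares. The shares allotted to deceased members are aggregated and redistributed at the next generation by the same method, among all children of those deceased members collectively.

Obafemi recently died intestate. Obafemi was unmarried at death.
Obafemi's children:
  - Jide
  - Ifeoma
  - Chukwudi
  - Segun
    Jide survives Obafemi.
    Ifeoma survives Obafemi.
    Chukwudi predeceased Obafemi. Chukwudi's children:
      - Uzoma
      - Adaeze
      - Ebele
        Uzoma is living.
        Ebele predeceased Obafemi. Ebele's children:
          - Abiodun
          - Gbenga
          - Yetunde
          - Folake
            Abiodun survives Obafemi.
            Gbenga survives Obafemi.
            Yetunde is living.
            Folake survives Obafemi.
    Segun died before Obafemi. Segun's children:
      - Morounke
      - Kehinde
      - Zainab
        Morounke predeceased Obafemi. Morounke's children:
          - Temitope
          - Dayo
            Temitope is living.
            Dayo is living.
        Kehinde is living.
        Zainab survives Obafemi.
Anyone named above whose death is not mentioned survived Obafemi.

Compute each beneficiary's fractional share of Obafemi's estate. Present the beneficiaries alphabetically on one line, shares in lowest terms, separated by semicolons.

There is no surviving spouse, so the entire estate passes to Obafemi's descendants per capita at each generation.
At generation 1 (Jide, Ifeoma, Chukwudi, Segun) there are 4 shares of (1)/4 = 1/4 each.
Living: Jide and Ifeoma — each takes 1/4.
Deceased: Chukwudi and Segun. Their combined 1/2 is pooled and carried to generation 2.
At generation 2 (Uzoma, Adaeze, Ebele, Morounke, Kehinde, Zainab) there are 6 shares of (1/2)/6 = 1/12 each.
Living: Uzoma, Adaeze, Kehinde, and Zainab — each takes 1/12.
Deceased: Ebele and Morounke. Their combined 1/6 is pooled and carried to generation 3.
At generation 3 (Abiodun, Gbenga, Yetunde, Folake, Temitope, Dayo) there are 6 shares of (1/6)/6 = 1/36 each.
Living: Abiodun, Gbenga, Yetunde, Folake, Temitope, and Dayo — each takes 1/36.

Abiodun 1/36; Adaeze 1/12; Dayo 1/36; Folake 1/36; Gbenga 1/36; Ifeoma 1/4; Jide 1/4; Kehinde 1/12; Temitope 1/36; Uzoma 1/12; Yetunde 1/36; Zainab 1/12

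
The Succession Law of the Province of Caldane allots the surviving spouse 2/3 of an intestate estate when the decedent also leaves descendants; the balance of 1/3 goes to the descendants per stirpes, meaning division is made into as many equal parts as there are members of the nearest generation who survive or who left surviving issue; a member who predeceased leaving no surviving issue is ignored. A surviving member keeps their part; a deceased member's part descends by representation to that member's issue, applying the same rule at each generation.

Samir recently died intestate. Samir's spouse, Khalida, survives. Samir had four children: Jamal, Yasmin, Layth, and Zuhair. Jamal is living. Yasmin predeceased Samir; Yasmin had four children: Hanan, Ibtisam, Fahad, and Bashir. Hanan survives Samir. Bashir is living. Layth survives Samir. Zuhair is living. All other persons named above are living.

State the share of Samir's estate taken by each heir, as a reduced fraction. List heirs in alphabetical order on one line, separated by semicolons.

Bashir 1/48; Fahad 1/48; Hanan 1/48; Ibtisam 1/48; Jamal 1/12; Khalida 2/3; Layth 1/12; Zuhair 1/12

Khalida, as surviving spouse, takes 2/3.
The remaining 1/3 passes to Samir's descendants per stirpes.
The 1/3 is divided into 4 equal shares of 1/12 among Jamal, Yasmin, Layth, Zuhair.
Jamal is living and takes 1/12.
Yasmin predeceased; the 1/12 allotted to Yasmin's branch passes to Yasmin's issue by representation.
The 1/12 is divided into 4 equal shares of 1/48 among Hanan, Ibtisam, Fahad, Bashir.
Hanan is living and takes 1/48.
Ibtisam is living and takes 1/48.
Fahad is living and takes 1/48.
Bashir is living and takes 1/48.
Layth is living and takes 1/12.
Zuhair is living and takes 1/12.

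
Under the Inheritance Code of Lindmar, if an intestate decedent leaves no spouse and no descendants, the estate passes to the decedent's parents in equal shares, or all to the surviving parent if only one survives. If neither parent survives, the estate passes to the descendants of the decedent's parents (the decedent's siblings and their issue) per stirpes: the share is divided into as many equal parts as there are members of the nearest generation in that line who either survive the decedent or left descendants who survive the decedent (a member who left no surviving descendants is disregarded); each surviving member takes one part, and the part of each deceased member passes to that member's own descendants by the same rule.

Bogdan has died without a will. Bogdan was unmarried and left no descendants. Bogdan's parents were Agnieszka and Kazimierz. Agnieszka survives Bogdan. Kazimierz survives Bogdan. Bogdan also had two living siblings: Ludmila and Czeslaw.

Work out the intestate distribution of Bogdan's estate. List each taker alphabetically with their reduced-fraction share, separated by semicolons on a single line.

Both parents survive, so Agnieszka and Kazimierz each take 1/2. The siblings take nothing because a surviving parent has priority.

Agnieszka 1/2; Kazimierz 1/2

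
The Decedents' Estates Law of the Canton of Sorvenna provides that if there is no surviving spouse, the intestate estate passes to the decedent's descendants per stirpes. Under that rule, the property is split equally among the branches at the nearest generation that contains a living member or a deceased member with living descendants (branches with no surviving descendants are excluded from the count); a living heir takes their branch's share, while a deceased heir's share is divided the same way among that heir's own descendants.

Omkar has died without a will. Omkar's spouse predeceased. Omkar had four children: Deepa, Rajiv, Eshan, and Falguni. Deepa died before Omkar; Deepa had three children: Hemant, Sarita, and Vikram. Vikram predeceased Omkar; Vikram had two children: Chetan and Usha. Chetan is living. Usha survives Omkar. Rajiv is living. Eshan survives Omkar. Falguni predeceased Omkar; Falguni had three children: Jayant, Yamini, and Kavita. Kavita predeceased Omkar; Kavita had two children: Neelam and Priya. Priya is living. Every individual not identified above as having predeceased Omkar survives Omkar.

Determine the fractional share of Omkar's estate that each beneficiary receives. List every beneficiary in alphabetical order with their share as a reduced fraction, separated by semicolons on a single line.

There is no surviving spouse, so the entire estate passes to Omkar's descendants per stirpes.
The estate is divided into 4 equal shares of 1/4 among Deepa, Rajiv, Eshan, Falguni.
Deepa predeceased; the 1/4 allotted to Deepa's branch passes to Deepa's issue by representation.
The 1/4 is divided into 3 equal shares of 1/12 among Hemant, Sarita, Vikram.
Hemant is living and takes 1/12.
Sarita is living and takes 1/12.
Vikram predeceased; the 1/12 allotted to Vikram's branch passes to Vikram's issue by representation.
The 1/12 is divided into 2 equal shares of 1/24 among Chetan, Usha.
Chetan is living and takes 1/24.
Usha is living and takes 1/24.
Rajiv is living and takes 1/4.
Eshan is living and takes 1/4.
Falguni predeceased; the 1/4 allotted to Falguni's branch passes to Falguni's issue by representation.
The 1/4 is divided into 3 equal shares of 1/12 among Jayant, Yamini, Kavita.
Jayant is living and takes 1/12.
Yamini is living and takes 1/12.
Kavita predeceased; the 1/12 allotted to Kavita's branch passes to Kavita's issue by representation.
The 1/12 is divided into 2 equal shares of 1/24 among Neelam, Priya.
Neelam is living and takes 1/24.
Priya is living and takes 1/24.

Chetan 1/24; Eshan 1/4; Hemant 1/12; Jayant 1/12; Neelam 1/24; Priya 1/24; Rajiv 1/4; Sarita 1/12; Usha 1/24; Yamini 1/12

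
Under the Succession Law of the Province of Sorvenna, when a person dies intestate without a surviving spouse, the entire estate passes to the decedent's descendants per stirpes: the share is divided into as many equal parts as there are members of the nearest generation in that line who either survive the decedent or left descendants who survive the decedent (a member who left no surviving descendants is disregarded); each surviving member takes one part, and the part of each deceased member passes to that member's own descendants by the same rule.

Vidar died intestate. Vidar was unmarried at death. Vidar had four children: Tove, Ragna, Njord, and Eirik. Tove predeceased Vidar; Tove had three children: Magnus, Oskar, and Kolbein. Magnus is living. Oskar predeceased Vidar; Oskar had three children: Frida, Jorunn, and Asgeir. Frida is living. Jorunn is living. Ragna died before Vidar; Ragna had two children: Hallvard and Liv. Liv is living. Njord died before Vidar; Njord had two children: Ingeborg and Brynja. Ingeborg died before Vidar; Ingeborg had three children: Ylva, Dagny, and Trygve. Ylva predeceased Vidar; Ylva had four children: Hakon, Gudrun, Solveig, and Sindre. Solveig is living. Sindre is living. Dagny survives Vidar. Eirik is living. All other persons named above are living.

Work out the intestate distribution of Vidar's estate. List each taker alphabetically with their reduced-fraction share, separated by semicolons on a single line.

Asgeir 1/36; Brynja 1/8; Dagny 1/24; Eirik 1/4; Frida 1/36; Gudrun 1/96; Hakon 1/96; Hallvard 1/8; Jorunn 1/36; Kolbein 1/12; Liv 1/8; Magnus 1/12; Sindre 1/96; Solveig 1/96; Trygve 1/24

There is no surviving spouse, so the entire estate passes to Vidar's descendants per stirpes.
The estate is divided into 4 equal shares of 1/4 among Tove, Ragna, Njord, Eirik.
Tove predeceased; the 1/4 allotted to Tove's branch passes to Tove's issue by representation.
The 1/4 is divided into 3 equal shares of 1/12 among Magnus, Oskar, Kolbein.
Magnus is living and takes 1/12.
Oskar predeceased; the 1/12 allotted to Oskar's branch passes to Oskar's issue by representation.
The 1/12 is divided into 3 equal shares of 1/36 among Frida, Jorunn, Asgeir.
Frida is living and takes 1/36.
Jorunn is living and takes 1/36.
Asgeir is living and takes 1/36.
Kolbein is living and takes 1/12.
Ragna predeceased; the 1/4 allotted to Ragna's branch passes to Ragna's issue by representation.
The 1/4 is divided into 2 equal shares of 1/8 among Hallvard, Liv.
Hallvard is living and takes 1/8.
Liv is living and takes 1/8.
Njord predeceased; the 1/4 allotted to Njord's branch passes to Njord's issue by representation.
The 1/4 is divided into 2 equal shares of 1/8 among Ingeborg, Brynja.
Ingeborg predeceased; the 1/8 allotted to Ingeborg's branch passes to Ingeborg's issue by representation.
The 1/8 is divided into 3 equal shares of 1/24 among Ylva, Dagny, Trygve.
Ylva predeceased; the 1/24 allotted to Ylva's branch passes to Ylva's issue by representation.
The 1/24 is divided into 4 equal shares of 1/96 among Hakon, Gudrun, Solveig, Sindre.
Hakon is living and takes 1/96.
Gudrun is living and takes 1/96.
Solveig is living and takes 1/96.
Sindre is living and takes 1/96.
Dagny is living and takes 1/24.
Trygve is living and takes 1/24.
Brynja is living and takes 1/8.
Eirik is living and takes 1/4.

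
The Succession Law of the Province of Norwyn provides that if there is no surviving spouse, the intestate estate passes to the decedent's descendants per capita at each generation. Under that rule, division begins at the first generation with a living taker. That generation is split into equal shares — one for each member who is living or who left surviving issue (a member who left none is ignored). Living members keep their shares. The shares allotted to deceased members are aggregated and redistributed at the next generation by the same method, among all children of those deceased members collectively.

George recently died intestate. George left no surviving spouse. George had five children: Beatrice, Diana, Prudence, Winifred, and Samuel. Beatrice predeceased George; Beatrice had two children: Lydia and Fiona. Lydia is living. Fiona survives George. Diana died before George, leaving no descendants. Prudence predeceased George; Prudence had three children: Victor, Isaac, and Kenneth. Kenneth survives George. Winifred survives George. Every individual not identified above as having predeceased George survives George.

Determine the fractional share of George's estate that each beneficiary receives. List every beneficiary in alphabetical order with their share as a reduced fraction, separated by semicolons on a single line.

Fiona 1/10; Isaac 1/10; Kenneth 1/10; Lydia 1/10; Samuel 1/4; Victor 1/10; Winifred 1/4

There is no surviving spouse, so the entire estate passes to George's descendants per capita at each generation.
At generation 1 (Beatrice, Prudence, Winifred, Samuel) there are 4 shares of (1)/4 = 1/4 each.
Living: Winifred and Samuel — each takes 1/4.
Deceased: Beatrice and Prudence. Their combined 1/2 is pooled and carried to generation 2.
At generation 2 (Lydia, Fiona, Victor, Isaac, Kenneth) there are 5 shares of (1/2)/5 = 1/10 each.
Living: Lydia, Fiona, Victor, Isaac, and Kenneth — each takes 1/10.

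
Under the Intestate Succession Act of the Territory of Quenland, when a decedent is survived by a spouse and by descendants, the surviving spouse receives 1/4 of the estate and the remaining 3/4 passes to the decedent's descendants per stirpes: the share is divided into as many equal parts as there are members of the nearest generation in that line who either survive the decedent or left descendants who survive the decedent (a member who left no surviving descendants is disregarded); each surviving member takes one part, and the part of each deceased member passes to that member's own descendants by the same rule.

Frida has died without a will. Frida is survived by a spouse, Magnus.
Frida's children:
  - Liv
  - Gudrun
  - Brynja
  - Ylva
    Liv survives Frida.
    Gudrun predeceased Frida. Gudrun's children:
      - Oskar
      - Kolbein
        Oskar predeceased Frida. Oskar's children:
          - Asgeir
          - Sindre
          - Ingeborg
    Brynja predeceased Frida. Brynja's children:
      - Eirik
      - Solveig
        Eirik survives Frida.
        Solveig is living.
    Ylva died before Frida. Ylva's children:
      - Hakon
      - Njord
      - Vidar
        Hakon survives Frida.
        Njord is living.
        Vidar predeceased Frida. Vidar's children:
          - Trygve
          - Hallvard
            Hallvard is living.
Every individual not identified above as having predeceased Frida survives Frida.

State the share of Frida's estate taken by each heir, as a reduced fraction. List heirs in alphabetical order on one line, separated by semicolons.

Magnus, as surviving spouse, takes 1/4.
The remaining 3/4 passes to Frida's descendants per stirpes.
The 3/4 is divided into 4 equal shares of 3/16 among Liv, Gudrun, Brynja, Ylva.
Liv is living and takes 3/16.
Gudrun predeceased; the 3/16 allotted to Gudrun's branch passes to Gudrun's issue by representation.
The 3/16 is divided into 2 equal shares of 3/32 among Oskar, Kolbein.
Oskar predeceased; the 3/32 allotted to Oskar's branch passes to Oskar's issue by representation.
The 3/32 is divided into 3 equal shares of 1/32 among Asgeir, Sindre, Ingeborg.
Asgeir is living and takes 1/32.
Sindre is living and takes 1/32.
Ingeborg is living and takes 1/32.
Kolbein is living and takes 3/32.
Brynja predeceased; the 3/16 allotted to Brynja's branch passes to Brynja's issue by representation.
The 3/16 is divided into 2 equal shares of 3/32 among Eirik, Solveig.
Eirik is living and takes 3/32.
Solveig is living and takes 3/32.
Ylva predeceased; the 3/16 allotted to Ylva's branch passes to Ylva's issue by representation.
The 3/16 is divided into 3 equal shares of 1/16 among Hakon, Njord, Vidar.
Hakon is living and takes 1/16.
Njord is living and takes 1/16.
Vidar predeceased; the 1/16 allotted to Vidar's branch passes to Vidar's issue by representation.
The 1/16 is divided into 2 equal shares of 1/32 among Trygve, Hallvard.
Trygve is living and takes 1/32.
Hallvard is living and takes 1/32.

Asgeir 1/32; Eirik 3/32; Hakon 1/16; Hallvard 1/32; Ingeborg 1/32; Kolbein 3/32; Liv 3/16; Magnus 1/4; Njord 1/16; Sindre 1/32; Solveig 3/32; Trygve 1/32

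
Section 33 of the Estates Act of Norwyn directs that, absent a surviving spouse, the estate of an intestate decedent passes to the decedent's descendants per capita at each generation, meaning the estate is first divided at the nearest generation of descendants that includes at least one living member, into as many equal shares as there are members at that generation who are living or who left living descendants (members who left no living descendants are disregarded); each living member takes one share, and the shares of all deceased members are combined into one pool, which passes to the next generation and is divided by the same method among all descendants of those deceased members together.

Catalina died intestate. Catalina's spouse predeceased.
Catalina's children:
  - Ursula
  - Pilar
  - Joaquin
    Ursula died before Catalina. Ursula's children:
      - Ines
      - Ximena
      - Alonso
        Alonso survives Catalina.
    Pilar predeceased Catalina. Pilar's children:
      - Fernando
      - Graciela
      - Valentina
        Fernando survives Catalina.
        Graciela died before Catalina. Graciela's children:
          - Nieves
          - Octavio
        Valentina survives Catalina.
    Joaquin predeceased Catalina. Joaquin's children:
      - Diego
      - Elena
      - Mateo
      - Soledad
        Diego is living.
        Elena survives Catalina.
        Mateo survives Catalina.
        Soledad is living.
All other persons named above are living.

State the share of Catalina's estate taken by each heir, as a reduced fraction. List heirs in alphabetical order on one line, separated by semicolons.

Alonso 1/10; Diego 1/10; Elena 1/10; Fernando 1/10; Ines 1/10; Mateo 1/10; Nieves 1/20; Octavio 1/20; Soledad 1/10; Valentina 1/10; Ximena 1/10

There is no surviving spouse, so the entire estate passes to Catalina's descendants per capita at each generation.
No one at generation 1 (Ursula, Pilar, Joaquin) is living; moving to the next generation.
At generation 2 (Ines, Ximena, Alonso, Fernando, Graciela, Valentina, Diego, Elena, Mateo, Soledad) there are 10 shares of (1)/10 = 1/10 each.
Living: Ines, Ximena, Alonso, Fernando, Valentina, Diego, Elena, Mateo, and Soledad — each takes 1/10.
Deceased: Graciela. That 1/10 share is carried to generation 3.
At generation 3 (Nieves, Octavio) there are 2 shares of (1/10)/2 = 1/20 each.
Living: Nieves and Octavio — each takes 1/20.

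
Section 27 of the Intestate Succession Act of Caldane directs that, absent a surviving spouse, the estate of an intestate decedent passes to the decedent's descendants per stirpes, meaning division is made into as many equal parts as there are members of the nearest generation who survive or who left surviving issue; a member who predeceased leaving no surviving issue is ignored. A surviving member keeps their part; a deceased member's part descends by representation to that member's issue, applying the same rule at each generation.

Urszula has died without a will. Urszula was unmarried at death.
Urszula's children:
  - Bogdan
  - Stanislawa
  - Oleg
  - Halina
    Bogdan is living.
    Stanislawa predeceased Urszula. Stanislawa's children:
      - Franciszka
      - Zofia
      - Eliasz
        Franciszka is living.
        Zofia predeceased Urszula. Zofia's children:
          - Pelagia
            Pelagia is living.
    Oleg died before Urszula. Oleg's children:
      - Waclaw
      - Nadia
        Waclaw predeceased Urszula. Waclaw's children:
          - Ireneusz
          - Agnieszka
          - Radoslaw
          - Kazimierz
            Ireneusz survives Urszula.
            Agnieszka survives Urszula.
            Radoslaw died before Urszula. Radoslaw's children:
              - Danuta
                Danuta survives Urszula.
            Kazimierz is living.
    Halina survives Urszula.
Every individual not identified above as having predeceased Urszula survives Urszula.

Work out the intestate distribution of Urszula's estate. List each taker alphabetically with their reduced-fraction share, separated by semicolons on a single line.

Agnieszka 1/32; Bogdan 1/4; Danuta 1/32; Eliasz 1/12; Franciszka 1/12; Halina 1/4; Ireneusz 1/32; Kazimierz 1/32; Nadia 1/8; Pelagia 1/12

There is no surviving spouse, so the entire estate passes to Urszula's descendants per stirpes.
The estate is divided into 4 equal shares of 1/4 among Bogdan, Stanislawa, Oleg, Halina.
Bogdan is living and takes 1/4.
Stanislawa predeceased; the 1/4 allotted to Stanislawa's branch passes to Stanislawa's issue by representation.
The 1/4 is divided into 3 equal shares of 1/12 among Franciszka, Zofia, Eliasz.
Franciszka is living and takes 1/12.
Zofia predeceased; the 1/12 allotted to Zofia's branch passes to Zofia's issue by representation.
Pelagia is the sole taker at this level and receives the full 1/12.
Eliasz is living and takes 1/12.
Oleg predeceased; the 1/4 allotted to Oleg's branch passes to Oleg's issue by representation.
The 1/4 is divided into 2 equal shares of 1/8 among Waclaw, Nadia.
Waclaw predeceased; the 1/8 allotted to Waclaw's branch passes to Waclaw's issue by representation.
The 1/8 is divided into 4 equal shares of 1/32 among Ireneusz, Agnieszka, Radoslaw, Kazimierz.
Ireneusz is living and takes 1/32.
Agnieszka is living and takes 1/32.
Radoslaw predeceased; the 1/32 allotted to Radoslaw's branch passes to Radoslaw's issue by representation.
Danuta is the sole taker at this level and receives the full 1/32.
Kazimierz is living and takes 1/32.
Nadia is living and takes 1/8.
Halina is living and takes 1/4.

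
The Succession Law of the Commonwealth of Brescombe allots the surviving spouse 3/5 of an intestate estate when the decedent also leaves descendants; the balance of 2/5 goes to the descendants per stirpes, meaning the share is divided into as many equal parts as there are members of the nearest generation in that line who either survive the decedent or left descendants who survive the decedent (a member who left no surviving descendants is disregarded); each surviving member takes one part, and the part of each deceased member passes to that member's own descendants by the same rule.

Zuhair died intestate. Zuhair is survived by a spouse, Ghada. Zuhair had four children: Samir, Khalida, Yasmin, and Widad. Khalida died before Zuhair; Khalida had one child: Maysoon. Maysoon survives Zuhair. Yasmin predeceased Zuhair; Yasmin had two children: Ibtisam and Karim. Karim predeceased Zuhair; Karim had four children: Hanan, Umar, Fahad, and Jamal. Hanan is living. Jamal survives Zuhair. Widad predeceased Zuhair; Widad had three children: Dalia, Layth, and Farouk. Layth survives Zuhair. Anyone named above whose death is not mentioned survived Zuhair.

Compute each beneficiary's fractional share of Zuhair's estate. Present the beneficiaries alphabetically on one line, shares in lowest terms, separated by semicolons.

Ghada, as surviving spouse, takes 3/5.
The remaining 2/5 passes to Zuhair's descendants per stirpes.
The 2/5 is divided into 4 equal shares of 1/10 among Samir, Khalida, Yasmin, Widad.
Samir is living and takes 1/10.
Khalida predeceased; the 1/10 allotted to Khalida's branch passes to Khalida's issue by representation.
Maysoon is the sole taker at this level and receives the full 1/10.
Yasmin predeceased; the 1/10 allotted to Yasmin's branch passes to Yasmin's issue by representation.
The 1/10 is divided into 2 equal shares of 1/20 among Ibtisam, Karim.
Ibtisam is living and takes 1/20.
Karim predeceased; the 1/20 allotted to Karim's branch passes to Karim's issue by representation.
The 1/20 is divided into 4 equal shares of 1/80 among Hanan, Umar, Fahad, Jamal.
Hanan is living and takes 1/80.
Umar is living and takes 1/80.
Fahad is living and takes 1/80.
Jamal is living and takes 1/80.
Widad predeceased; the 1/10 allotted to Widad's branch passes to Widad's issue by representation.
The 1/10 is divided into 3 equal shares of 1/30 among Dalia, Layth, Farouk.
Dalia is living and takes 1/30.
Layth is living and takes 1/30.
Farouk is living and takes 1/30.

Dalia 1/30; Fahad 1/80; Farouk 1/30; Ghada 3/5; Hanan 1/80; Ibtisam 1/20; Jamal 1/80; Layth 1/30; Maysoon 1/10; Samir 1/10; Umar 1/80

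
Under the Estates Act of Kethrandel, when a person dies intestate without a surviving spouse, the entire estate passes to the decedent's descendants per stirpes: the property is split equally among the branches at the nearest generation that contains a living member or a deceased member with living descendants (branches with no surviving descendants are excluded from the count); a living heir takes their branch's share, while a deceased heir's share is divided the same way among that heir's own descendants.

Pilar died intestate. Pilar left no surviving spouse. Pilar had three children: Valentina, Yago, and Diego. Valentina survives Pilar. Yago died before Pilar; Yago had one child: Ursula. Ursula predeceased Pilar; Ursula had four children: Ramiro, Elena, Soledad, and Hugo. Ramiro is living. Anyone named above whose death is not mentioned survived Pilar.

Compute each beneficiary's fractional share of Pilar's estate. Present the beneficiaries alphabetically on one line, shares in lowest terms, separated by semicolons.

Diego 1/3; Elena 1/12; Hugo 1/12; Ramiro 1/12; Soledad 1/12; Valentina 1/3

There is no surviving spouse, so the entire estate passes to Pilar's descendants per stirpes.
The estate is divided into 3 equal shares of 1/3 among Valentina, Yago, Diego.
Valentina is living and takes 1/3.
Yago predeceased; the 1/3 allotted to Yago's branch passes to Yago's issue by representation.
Ursula's line is the sole branch at this level, so the full 1/3 passes to Ursula's issue by representation.
The 1/3 is divided into 4 equal shares of 1/12 among Ramiro, Elena, Soledad, Hugo.
Ramiro is living and takes 1/12.
Elena is living and takes 1/12.
Soledad is living and takes 1/12.
Hugo is living and takes 1/12.
Diego is living and takes 1/3.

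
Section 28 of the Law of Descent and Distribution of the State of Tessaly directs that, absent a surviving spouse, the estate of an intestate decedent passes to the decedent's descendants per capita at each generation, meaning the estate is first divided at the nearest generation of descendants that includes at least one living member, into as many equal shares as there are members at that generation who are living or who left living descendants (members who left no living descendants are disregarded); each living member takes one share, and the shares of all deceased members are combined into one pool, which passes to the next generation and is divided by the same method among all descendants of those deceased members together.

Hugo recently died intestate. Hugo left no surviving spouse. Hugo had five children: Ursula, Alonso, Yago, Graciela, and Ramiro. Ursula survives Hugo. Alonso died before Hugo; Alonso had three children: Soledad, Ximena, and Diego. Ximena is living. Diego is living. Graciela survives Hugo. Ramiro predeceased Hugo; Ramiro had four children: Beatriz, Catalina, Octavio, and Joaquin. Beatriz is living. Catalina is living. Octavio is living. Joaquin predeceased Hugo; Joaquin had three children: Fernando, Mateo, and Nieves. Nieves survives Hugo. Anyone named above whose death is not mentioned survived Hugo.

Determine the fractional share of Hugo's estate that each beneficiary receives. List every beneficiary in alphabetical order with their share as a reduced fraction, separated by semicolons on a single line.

Beatriz 2/35; Catalina 2/35; Diego 2/35; Fernando 2/105; Graciela 1/5; Mateo 2/105; Nieves 2/105; Octavio 2/35; Soledad 2/35; Ursula 1/5; Ximena 2/35; Yago 1/5

There is no surviving spouse, so the entire estate passes to Hugo's descendants per capita at each generation.
At generation 1 (Ursula, Alonso, Yago, Graciela, Ramiro) there are 5 shares of (1)/5 = 1/5 each.
Living: Ursula, Yago, and Graciela — each takes 1/5.
Deceased: Alonso and Ramiro. Their combined 2/5 is pooled and carried to generation 2.
At generation 2 (Soledad, Ximena, Diego, Beatriz, Catalina, Octavio, Joaquin) there are 7 shares of (2/5)/7 = 2/35 each.
Living: Soledad, Ximena, Diego, Beatriz, Catalina, and Octavio — each takes 2/35.
Deceased: Joaquin. That 2/35 share is carried to generation 3.
At generation 3 (Fernando, Mateo, Nieves) there are 3 shares of (2/35)/3 = 2/105 each.
Living: Fernando, Mateo, and Nieves — each takes 2/105.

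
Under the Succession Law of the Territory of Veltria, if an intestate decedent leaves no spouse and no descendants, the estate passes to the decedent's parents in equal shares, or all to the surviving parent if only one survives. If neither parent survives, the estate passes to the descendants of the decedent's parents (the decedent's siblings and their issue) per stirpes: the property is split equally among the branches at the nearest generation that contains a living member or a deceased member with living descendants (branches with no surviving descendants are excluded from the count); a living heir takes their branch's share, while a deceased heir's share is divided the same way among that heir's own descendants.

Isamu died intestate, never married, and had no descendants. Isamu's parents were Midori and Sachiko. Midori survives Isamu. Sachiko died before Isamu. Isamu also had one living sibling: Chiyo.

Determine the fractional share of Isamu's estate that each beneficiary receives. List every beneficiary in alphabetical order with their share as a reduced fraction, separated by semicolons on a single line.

Only one parent, Midori, survives, so Midori takes the entire estate. The siblings take nothing because a surviving parent has priority.

Midori 1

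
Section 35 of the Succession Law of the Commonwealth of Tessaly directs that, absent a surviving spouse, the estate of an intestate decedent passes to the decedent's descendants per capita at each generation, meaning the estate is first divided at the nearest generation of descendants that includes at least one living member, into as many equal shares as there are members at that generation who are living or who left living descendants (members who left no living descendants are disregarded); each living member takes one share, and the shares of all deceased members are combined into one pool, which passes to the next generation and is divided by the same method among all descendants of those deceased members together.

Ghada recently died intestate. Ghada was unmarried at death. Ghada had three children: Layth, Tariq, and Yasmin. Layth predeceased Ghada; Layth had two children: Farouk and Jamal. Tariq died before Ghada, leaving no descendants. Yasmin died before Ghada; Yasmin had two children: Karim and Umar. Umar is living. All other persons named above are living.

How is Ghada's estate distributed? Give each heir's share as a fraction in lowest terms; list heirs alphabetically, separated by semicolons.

There is no surviving spouse, so the entire estate passes to Ghada's descendants per capita at each generation.
No one at generation 1 (Layth, Yasmin) is living; moving to the next generation.
At generation 2 (Farouk, Jamal, Karim, Umar) there are 4 shares of (1)/4 = 1/4 each.
Living: Farouk, Jamal, Karim, and Umar — each takes 1/4.

Farouk 1/4; Jamal 1/4; Karim 1/4; Umar 1/4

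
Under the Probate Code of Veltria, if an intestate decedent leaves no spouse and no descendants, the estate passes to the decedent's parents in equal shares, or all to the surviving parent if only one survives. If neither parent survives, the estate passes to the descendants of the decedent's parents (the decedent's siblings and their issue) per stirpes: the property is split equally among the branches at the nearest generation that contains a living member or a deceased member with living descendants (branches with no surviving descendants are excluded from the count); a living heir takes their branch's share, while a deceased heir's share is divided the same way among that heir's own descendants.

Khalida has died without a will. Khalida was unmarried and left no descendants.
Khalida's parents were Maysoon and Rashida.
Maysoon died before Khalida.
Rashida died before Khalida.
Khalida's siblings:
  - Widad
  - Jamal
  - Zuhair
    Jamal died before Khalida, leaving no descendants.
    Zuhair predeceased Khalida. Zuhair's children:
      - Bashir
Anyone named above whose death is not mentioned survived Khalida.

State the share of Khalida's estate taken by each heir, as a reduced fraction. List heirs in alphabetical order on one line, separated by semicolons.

Bashir 1/2; Widad 1/2

Neither parent survives and there are no descendants, so the estate passes to Khalida's siblings and their issue per stirpes.
Jamal left no surviving issue, so that branch lapses and is disregarded.
The estate is divided into 2 equal shares of 1/2 among Widad, Zuhair.
Widad is living and takes 1/2.
Zuhair predeceased; the 1/2 allotted to Zuhair's branch passes to Zuhair's issue by representation.
Bashir is the sole taker at this level and receives the full 1/2.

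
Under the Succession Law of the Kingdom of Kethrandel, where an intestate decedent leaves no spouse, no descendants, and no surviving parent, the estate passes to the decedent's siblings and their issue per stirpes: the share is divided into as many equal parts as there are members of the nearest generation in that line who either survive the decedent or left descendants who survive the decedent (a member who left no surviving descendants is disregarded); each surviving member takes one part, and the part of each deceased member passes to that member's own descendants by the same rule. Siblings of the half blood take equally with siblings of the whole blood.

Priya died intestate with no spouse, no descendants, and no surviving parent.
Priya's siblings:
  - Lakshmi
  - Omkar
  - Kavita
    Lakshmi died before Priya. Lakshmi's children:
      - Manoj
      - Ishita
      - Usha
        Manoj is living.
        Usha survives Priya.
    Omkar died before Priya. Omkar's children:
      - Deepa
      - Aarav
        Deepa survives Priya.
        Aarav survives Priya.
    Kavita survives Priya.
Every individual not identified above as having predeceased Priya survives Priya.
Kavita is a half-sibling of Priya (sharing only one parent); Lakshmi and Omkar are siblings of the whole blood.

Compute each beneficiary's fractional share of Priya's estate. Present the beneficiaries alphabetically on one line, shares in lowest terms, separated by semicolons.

Aarav 1/6; Deepa 1/6; Ishita 1/9; Kavita 1/3; Manoj 1/9; Usha 1/9

No spouse, descendants, or parent survives, so the estate passes to Priya's siblings per stirpes.
Half-blood and whole-blood siblings take equally under the stated rule.
The estate is divided into 3 equal shares of 1/3 among Lakshmi, Omkar, Kavita.
Lakshmi predeceased; the 1/3 allotted to Lakshmi's branch passes to Lakshmi's issue by representation.
The 1/3 is divided into 3 equal shares of 1/9 among Manoj, Ishita, Usha.
Manoj is living and takes 1/9.
Ishita is living and takes 1/9.
Usha is living and takes 1/9.
Omkar predeceased; the 1/3 allotted to Omkar's branch passes to Omkar's issue by representation.
The 1/3 is divided into 2 equal shares of 1/6 among Deepa, Aarav.
Deepa is living and takes 1/6.
Aarav is living and takes 1/6.
Kavita is living and takes 1/3.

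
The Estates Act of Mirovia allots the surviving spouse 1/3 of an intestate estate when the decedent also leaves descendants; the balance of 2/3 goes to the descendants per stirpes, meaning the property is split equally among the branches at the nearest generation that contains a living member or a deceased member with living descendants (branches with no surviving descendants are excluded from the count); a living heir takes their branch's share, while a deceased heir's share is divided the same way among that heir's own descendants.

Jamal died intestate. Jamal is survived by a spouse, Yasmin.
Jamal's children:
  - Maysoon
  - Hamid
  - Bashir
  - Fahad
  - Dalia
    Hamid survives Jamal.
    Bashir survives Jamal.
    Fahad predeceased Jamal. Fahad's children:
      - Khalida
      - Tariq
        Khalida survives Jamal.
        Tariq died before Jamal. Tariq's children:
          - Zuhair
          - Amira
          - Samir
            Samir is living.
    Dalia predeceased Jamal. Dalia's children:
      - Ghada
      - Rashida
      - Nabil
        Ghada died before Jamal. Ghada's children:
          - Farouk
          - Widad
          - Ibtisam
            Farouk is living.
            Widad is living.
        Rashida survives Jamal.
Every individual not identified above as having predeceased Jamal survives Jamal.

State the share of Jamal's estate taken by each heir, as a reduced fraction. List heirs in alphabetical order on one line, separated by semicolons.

Yasmin, as surviving spouse, takes 1/3.
The remaining 2/3 passes to Jamal's descendants per stirpes.
The 2/3 is divided into 5 equal shares of 2/15 among Maysoon, Hamid, Bashir, Fahad, Dalia.
Maysoon is living and takes 2/15.
Hamid is living and takes 2/15.
Bashir is living and takes 2/15.
Fahad predeceased; the 2/15 allotted to Fahad's branch passes to Fahad's issue by representation.
The 2/15 is divided into 2 equal shares of 1/15 among Khalida, Tariq.
Khalida is living and takes 1/15.
Tariq predeceased; the 1/15 allotted to Tariq's branch passes to Tariq's issue by representation.
The 1/15 is divided into 3 equal shares of 1/45 among Zuhair, Amira, Samir.
Zuhair is living and takes 1/45.
Amira is living and takes 1/45.
Samir is living and takes 1/45.
Dalia predeceased; the 2/15 allotted to Dalia's branch passes to Dalia's issue by representation.
The 2/15 is divided into 3 equal shares of 2/45 among Ghada, Rashida, Nabil.
Ghada predeceased; the 2/45 allotted to Ghada's branch passes to Ghada's issue by representation.
The 2/45 is divided into 3 equal shares of 2/135 among Farouk, Widad, Ibtisam.
Farouk is living and takes 2/135.
Widad is living and takes 2/135.
Ibtisam is living and takes 2/135.
Rashida is living and takes 2/45.
Nabil is living and takes 2/45.

Amira 1/45; Bashir 2/15; Farouk 2/135; Hamid 2/15; Ibtisam 2/135; Khalida 1/15; Maysoon 2/15; Nabil 2/45; Rashida 2/45; Samir 1/45; Widad 2/135; Yasmin 1/3; Zuhair 1/45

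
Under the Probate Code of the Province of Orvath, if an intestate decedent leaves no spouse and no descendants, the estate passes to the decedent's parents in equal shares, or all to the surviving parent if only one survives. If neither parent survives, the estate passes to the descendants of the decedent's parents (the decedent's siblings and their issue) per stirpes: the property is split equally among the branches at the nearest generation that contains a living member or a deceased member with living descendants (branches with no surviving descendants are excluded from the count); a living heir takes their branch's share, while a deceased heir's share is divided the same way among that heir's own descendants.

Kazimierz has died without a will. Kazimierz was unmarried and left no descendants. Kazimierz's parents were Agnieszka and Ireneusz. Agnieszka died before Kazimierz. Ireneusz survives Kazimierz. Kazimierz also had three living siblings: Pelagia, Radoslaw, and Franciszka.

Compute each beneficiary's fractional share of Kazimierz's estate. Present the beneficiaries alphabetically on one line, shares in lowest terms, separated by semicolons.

Ireneusz 1

Only one parent, Ireneusz, survives, so Ireneusz takes the entire estate. The siblings take nothing because a surviving parent has priority.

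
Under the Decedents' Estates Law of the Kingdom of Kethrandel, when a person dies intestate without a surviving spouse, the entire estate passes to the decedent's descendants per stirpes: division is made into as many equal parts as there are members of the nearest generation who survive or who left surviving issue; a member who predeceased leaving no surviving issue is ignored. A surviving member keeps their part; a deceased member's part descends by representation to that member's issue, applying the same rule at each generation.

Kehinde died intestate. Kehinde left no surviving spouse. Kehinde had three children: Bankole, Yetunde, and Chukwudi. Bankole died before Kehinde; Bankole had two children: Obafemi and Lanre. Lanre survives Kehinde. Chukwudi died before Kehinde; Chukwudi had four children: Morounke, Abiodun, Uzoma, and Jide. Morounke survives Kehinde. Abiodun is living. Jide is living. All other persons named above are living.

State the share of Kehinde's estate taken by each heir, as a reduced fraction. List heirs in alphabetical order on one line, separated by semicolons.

Abiodun 1/12; Jide 1/12; Lanre 1/6; Morounke 1/12; Obafemi 1/6; Uzoma 1/12; Yetunde 1/3

There is no surviving spouse, so the entire estate passes to Kehinde's descendants per stirpes.
The estate is divided into 3 equal shares of 1/3 among Bankole, Yetunde, Chukwudi.
Bankole predeceased; the 1/3 allotted to Bankole's branch passes to Bankole's issue by representation.
The 1/3 is divided into 2 equal shares of 1/6 among Obafemi, Lanre.
Obafemi is living and takes 1/6.
Lanre is living and takes 1/6.
Yetunde is living and takes 1/3.
Chukwudi predeceased; the 1/3 allotted to Chukwudi's branch passes to Chukwudi's issue by representation.
The 1/3 is divided into 4 equal shares of 1/12 among Morounke, Abiodun, Uzoma, Jide.
Morounke is living and takes 1/12.
Abiodun is living and takes 1/12.
Uzoma is living and takes 1/12.
Jide is living and takes 1/12.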